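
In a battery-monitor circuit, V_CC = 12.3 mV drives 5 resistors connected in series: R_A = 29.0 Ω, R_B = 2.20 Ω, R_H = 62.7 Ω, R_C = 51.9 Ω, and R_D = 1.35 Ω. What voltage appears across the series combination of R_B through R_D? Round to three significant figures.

V ≈ 9.88 mV

Series total: ΣR = 29.0 + 2.20 + 62.7 + 51.9 + 1.35 = 147.2 Ω.
R_{R_B..R_D} = 2.20 + 62.7 + 51.9 + 1.35 = 118.2 Ω.
Voltage divider: V = V_CC · (118.2 / 147.2) = 12.3 × 0.8029 = 9.876 mV.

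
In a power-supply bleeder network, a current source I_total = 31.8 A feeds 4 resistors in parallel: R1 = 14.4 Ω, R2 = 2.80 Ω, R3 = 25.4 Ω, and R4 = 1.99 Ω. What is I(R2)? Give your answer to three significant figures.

ΣG = 1/14.4 + 1/2.80 + 1/25.4 + 1/1.99 = 0.9685.
Current divider: I(R2) = I_total · G_k/ΣG = 31.8 × (0.3571/0.9685) = 31.8 × 0.3688 = 11.73 A.

I ≈ 11.7 A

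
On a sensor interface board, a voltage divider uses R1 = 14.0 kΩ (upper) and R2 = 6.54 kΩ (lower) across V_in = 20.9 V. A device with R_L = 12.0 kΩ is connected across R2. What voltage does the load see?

V_out ≈ 4.85 V

R2 ‖ R_L = (6.54 × 12.0)/(6.54 + 12.0) = 4.233 kΩ.
Voltage divider with the loaded lower leg: V_out = 20.9 × 4.233/(14.0 + 4.233) = 20.9 × 0.2322 = 4.852 V.
(Unloaded it would be 6.65 V; the load pulls it down.)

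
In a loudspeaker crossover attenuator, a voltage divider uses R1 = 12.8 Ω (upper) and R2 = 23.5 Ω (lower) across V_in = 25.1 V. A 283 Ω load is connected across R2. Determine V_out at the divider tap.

V_out ≈ 15.8 V

The load sits in parallel with R2, giving an effective lower resistance R2' = R2·R_L/(R2+R_L) = 21.70 Ω.
Voltage divider with the loaded lower leg: V_out = 25.1 × 21.70/(12.8 + 21.70) = 25.1 × 0.6290 = 15.79 V.
(Unloaded it would be 16.2 V; the load pulls it down.)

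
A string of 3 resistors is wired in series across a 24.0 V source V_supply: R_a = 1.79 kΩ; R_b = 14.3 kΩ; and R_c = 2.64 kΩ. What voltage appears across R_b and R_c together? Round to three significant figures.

V ≈ 21.7 V

ΣR = 1.79 + 14.3 + 2.64 = 18.73 kΩ.
R_{R_b..R_c} = 14.3 + 2.64 = 16.94 kΩ.
By the voltage-divider rule, V = 24.0 × 16.94/18.73 = 21.71 V.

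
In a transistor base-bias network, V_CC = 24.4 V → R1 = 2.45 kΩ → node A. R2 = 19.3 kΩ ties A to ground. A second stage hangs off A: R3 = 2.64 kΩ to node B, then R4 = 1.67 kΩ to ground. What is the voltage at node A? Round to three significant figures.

V_A ≈ 14.4 V

Looking into the second stage from A: R3 + R4 = 4.310 kΩ appears in parallel with R2.
R2 ‖ (R3+R4) = 3.523 kΩ.
First divider: V_A = V_CC · 3.523/(2.45 + 3.523) = 14.39 V.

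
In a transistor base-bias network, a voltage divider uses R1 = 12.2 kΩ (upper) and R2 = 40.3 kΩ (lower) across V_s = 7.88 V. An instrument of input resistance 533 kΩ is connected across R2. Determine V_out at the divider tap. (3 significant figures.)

The load sits in parallel with R2, giving an effective lower resistance R2' = R2·R_L/(R2+R_L) = 37.47 kΩ.
Then V_out = V_s · R2'/(R1 + R2') = 7.88 × 37.47/49.67 = 5.944 V.
(Unloaded it would be 6.05 V; the load pulls it down.)

V_out ≈ 5.94 V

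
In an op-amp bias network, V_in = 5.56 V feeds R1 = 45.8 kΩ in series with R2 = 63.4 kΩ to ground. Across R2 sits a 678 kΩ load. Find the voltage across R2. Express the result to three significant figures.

V_out ≈ 3.11 V

R2 ‖ R_L = (63.4 × 678)/(63.4 + 678) = 57.98 kΩ.
Now apply the divider: V_out = 5.56 × 0.5587 = 3.106 V.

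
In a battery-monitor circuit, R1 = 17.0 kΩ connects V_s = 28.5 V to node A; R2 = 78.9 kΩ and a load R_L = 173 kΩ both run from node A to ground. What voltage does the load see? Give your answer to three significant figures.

V_out ≈ 21.7 V

The load sits in parallel with R2, giving an effective lower resistance R2' = R2·R_L/(R2+R_L) = 54.19 kΩ.
Now apply the divider: V_out = 28.5 × 0.7612 = 21.69 V.
(Unloaded it would be 23.4 V; the load pulls it down.)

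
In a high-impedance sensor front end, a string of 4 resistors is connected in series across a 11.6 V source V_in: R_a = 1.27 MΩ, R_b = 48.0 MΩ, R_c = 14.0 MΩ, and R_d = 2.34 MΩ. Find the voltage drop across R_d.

V ≈ 0.414 V

Total series resistance ΣR = 1.27 + 48.0 + 14.0 + 2.34 = 65.61 MΩ.
V = V_in · R/ΣR = 11.6 × 0.03567 = 0.4137 V.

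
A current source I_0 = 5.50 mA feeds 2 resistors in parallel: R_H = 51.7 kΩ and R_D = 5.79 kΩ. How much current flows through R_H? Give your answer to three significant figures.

I ≈ 0.554 mA

With just two branches, the current splits inversely with resistance.
I(R_H) = 5.50 × 5.79/(51.7 + 5.79) = 5.50 × 0.1007 = 0.5539 mA.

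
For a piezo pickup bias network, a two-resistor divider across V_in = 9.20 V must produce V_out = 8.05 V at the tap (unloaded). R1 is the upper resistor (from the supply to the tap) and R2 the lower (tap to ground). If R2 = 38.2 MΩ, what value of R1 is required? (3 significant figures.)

R1 ≈ 5.46 MΩ

The divider ratio is R2/(R1+R2) = 8.05/9.20 = 0.8750.
R1 = R2·(1/k − 1) = 38.2 × 0.1429 = 5.457 MΩ.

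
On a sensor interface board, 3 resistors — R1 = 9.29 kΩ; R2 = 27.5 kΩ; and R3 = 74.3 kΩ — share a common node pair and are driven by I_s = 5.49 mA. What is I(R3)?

ΣG = 1/9.29 + 1/27.5 + 1/74.3 = 0.1575.
R3 takes the fraction G_k/ΣG = 0.01346/0.1575 = 0.08547, so I = 5.49 × 0.08547 = 0.4692 mA.

I ≈ 0.469 mA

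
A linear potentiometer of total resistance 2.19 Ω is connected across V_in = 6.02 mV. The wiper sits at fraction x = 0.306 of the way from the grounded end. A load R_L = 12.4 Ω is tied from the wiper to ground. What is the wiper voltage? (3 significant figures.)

The pot divides into 1.520 Ω above the wiper and 0.6701 Ω below.
Lower segment in parallel with the load: 0.6701 ‖ 12.4 = 0.6358 Ω.
Then V_out = V_in · 0.6358/(1.520 + 0.6358) = 1.776 mV.

V_out ≈ 1.78 mV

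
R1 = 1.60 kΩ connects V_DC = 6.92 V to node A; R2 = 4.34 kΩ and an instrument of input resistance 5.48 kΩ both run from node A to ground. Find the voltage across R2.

V_out ≈ 4.17 V

First combine the lower leg with the load: R2 ‖ R_L = 2.422 kΩ.
Then V_out = V_DC · R2'/(R1 + R2') = 6.92 × 2.422/4.022 = 4.167 V.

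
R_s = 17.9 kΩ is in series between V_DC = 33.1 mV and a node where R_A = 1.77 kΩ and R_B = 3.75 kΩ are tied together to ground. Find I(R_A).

I ≈ 1.18 µA

Equivalent of the parallel group: R_p = 1.202 kΩ.
V_A by voltage divider: V_A = 33.1 × 1.202/(17.9 + 1.202) = 2.084 mV.
I(R_A) = V_A / R_A = 2.084/1.77 = 1.177 µA.
(Equivalently: I_total = 1.733 µA, then current-divider fraction G_k/ΣG = 0.6793.)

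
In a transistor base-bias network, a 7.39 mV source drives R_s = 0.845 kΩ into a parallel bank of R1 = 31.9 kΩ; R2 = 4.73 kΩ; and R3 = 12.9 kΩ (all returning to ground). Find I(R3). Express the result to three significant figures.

Combine the parallel branches: R_p = (1/31.9 + 1/4.73 + 1/12.9)⁻¹ = 3.122 kΩ.
V_A = 7.39 × 3.122/3.967 = 5.816 mV.
Branch current I = V_A/R3 = 5.816/12.9 = 0.4509 µA.

I ≈ 0.451 µA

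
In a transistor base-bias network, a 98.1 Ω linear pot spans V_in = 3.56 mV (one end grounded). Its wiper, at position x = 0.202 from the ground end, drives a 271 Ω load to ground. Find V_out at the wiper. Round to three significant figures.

V_out ≈ 0.679 mV

The pot divides into 78.28 Ω above the wiper and 19.82 Ω below.
Lower segment in parallel with the load: 19.82 ‖ 271 = 18.47 Ω.
V_out = 3.56 × 18.47/(78.28 + 18.47) = 0.6795 mV.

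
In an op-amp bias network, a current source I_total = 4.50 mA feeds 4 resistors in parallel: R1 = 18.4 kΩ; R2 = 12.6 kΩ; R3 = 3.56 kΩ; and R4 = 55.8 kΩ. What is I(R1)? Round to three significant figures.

I ≈ 0.565 mA

Conductances: ΣG = 1/18.4 + 1/12.6 + 1/3.56 + 1/55.8 = 0.4325 (1/kΩ).
R1 takes the fraction G_k/ΣG = 0.05435/0.4325 = 0.1257, so I = 4.50 × 0.1257 = 0.5654 mA.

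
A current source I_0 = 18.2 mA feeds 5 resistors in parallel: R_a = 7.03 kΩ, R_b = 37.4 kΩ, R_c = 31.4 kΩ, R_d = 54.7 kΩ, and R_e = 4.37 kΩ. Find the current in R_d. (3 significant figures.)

I ≈ 0.743 mA

Total conductance ΣG = 1/7.03 + 1/37.4 + 1/31.4 + 1/54.7 + 1/4.37 = 0.4479 (units of 1/kΩ).
By the current-divider rule, I = I_0 · G_k/ΣG = 18.2 × 0.04081 = 0.7428 mA.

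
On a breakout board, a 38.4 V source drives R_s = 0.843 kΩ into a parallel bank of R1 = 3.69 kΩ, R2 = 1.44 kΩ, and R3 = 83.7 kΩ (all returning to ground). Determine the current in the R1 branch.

Combine the parallel branches: R_p = (1/3.69 + 1/1.44 + 1/83.7)⁻¹ = 1.023 kΩ.
Node voltage V_A = V_supply · R_p/(R_s + R_p) = 38.4 × 0.5483 = 21.05 V.
Branch current I = V_A/R1 = 21.05/3.69 = 5.705 mA.

I ≈ 5.71 mA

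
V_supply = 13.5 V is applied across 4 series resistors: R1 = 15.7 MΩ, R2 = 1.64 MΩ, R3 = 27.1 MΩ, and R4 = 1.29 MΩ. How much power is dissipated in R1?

Series current I = V_supply/ΣR = 13.5/45.73 = 0.2952 µA.
P(R1) = I²·R1 = (0.2952)² × 15.7 = 1.368 µW.

P ≈ 1.37 µW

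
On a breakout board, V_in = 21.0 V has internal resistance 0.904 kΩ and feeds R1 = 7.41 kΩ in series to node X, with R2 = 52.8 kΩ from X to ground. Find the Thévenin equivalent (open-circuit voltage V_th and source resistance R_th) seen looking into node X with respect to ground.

R1' = 0.904 + 7.41 = 8.314 kΩ (source resistance + R1).
V_th is the unloaded tap voltage: V_in · R2/(R1'+R2) = 21.0 × 0.8640 = 18.14 V.
Zeroing V_in shorts the top of R1' to ground, so R_th = R1' ‖ R2 = 7.183 kΩ.

V_th ≈ 18.1 V, R_th ≈ 7.18 kΩ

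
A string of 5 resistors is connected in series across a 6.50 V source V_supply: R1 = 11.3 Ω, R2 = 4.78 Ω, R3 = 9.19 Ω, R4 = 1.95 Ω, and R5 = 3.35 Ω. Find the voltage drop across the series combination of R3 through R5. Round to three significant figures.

V ≈ 3.08 V

ΣR = 11.3 + 4.78 + 9.19 + 1.95 + 3.35 = 30.57 Ω.
R_{R3..R5} = 9.19 + 1.95 + 3.35 = 14.49 Ω.
V = V_supply · R/ΣR = 6.50 × 0.4740 = 3.081 V.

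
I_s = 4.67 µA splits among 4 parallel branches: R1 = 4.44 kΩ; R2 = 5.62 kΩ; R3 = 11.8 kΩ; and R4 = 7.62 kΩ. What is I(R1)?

ΣG = 1/4.44 + 1/5.62 + 1/11.8 + 1/7.62 = 0.6191.
By the current-divider rule, I = I_s · G_k/ΣG = 4.67 × 0.3638 = 1.699 µA.

I ≈ 1.70 µA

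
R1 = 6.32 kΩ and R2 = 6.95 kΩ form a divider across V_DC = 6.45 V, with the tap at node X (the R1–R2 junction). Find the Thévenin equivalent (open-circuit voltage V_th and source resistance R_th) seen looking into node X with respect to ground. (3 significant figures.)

With X open, the divider is unloaded: V_th = 6.45 × 6.95/13.27 = 3.378 V.
Looking into X with the source shorted: R_th = R1·R2/(R1+R2) = 6.320 × 6.95/13.27 = 3.310 kΩ.

V_th ≈ 3.38 V, R_th ≈ 3.31 kΩ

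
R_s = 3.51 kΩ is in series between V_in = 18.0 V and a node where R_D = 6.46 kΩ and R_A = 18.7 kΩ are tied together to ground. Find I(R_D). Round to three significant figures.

I ≈ 1.61 mA

Parallel bank: R_p = 1/(1/6.46 + 1/18.7) = 4.801 kΩ.
V_A = 18.0 × 4.801/8.311 = 10.40 V.
Branch current I = V_A/R_D = 10.40/6.46 = 1.610 mA.
(Equivalently: I_total = 2.166 mA, then current-divider fraction G_k/ΣG = 0.7432.)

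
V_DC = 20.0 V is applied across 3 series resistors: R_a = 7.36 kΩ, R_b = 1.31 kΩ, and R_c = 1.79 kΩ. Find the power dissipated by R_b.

P ≈ 4.79 mW

The common current is I = 20.0/10.46 = 1.912 mA.
P(R_b) = I²·R_b = (1.912)² × 1.31 = 4.789 mW.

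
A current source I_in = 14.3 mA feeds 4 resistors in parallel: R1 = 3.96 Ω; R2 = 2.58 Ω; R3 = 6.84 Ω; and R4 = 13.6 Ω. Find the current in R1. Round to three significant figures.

I ≈ 4.20 mA

ΣG = 1/3.96 + 1/2.58 + 1/6.84 + 1/13.6 = 0.8599.
By the current-divider rule, I = I_in · G_k/ΣG = 14.3 × 0.2937 = 4.200 mA.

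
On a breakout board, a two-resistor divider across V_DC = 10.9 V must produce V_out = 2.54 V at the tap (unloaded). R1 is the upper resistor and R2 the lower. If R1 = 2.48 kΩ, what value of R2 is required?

R2 ≈ 0.753 kΩ

The divider ratio is R2/(R1+R2) = 2.54/10.9 = 0.2330.
Rearranging, R2 = R1·k/(1−k) = 2.48 × 0.3038 = 0.7535 kΩ.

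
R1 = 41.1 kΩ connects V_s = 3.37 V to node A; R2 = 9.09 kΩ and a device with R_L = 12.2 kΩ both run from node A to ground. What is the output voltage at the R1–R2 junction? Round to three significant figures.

V_out ≈ 0.379 V

The load sits in parallel with R2, giving an effective lower resistance R2' = R2·R_L/(R2+R_L) = 5.209 kΩ.
Now apply the divider: V_out = 3.37 × 0.1125 = 0.3791 V.
(Unloaded it would be 0.610 V; the load pulls it down.)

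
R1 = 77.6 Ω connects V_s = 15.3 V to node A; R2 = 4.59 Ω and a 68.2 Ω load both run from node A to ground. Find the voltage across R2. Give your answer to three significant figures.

V_out ≈ 0.803 V

R2 ‖ R_L = (4.59 × 68.2)/(4.59 + 68.2) = 4.301 Ω.
Voltage divider with the loaded lower leg: V_out = 15.3 × 4.301/(77.6 + 4.301) = 15.3 × 0.05251 = 0.8034 V.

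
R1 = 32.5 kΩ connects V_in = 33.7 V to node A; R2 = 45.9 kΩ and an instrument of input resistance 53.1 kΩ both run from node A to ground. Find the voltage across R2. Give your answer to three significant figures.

V_out ≈ 14.5 V

R2 ‖ R_L = (45.9 × 53.1)/(45.9 + 53.1) = 24.62 kΩ.
Then V_out = V_in · R2'/(R1 + R2') = 33.7 × 24.62/57.12 = 14.53 V.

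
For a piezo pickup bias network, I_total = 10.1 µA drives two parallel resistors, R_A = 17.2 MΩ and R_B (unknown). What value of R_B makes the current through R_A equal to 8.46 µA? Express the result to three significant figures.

R_B ≈ 88.7 MΩ

Two-branch current divider: I_A = I_total · R_B/(R_A + R_B).
8.46/10.1 = R_B/(R_A + R_B) → R_B = R_A · (0.8376)/(1 − 0.8376) = 17.2 × 5.159 = 88.73 MΩ.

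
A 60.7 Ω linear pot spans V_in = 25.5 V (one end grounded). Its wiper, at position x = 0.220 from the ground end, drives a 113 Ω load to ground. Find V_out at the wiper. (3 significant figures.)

Split the track: R_lower = x·R_p = 13.35 Ω, R_upper = (1−x)·R_p = 47.35 Ω.
Lower segment in parallel with the load: 13.35 ‖ 113 = 11.94 Ω.
Loaded-divider output: V_out = 25.5 × 0.2014 = 5.137 V.

V_out ≈ 5.14 V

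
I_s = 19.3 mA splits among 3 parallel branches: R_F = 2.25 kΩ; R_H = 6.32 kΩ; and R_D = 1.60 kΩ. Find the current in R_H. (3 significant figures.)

I ≈ 2.49 mA

Total conductance ΣG = 1/2.25 + 1/6.32 + 1/1.60 = 1.228 (units of 1/kΩ).
R_H takes the fraction G_k/ΣG = 0.1582/1.228 = 0.1289, so I = 19.3 × 0.1289 = 2.487 mA.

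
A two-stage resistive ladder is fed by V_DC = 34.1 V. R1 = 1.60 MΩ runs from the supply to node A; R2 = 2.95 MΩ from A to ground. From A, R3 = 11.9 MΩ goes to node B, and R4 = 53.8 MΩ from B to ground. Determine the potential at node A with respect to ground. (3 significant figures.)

Node A sees R2 in parallel with the series input of stage 2, R3 + R4 = 65.70 MΩ.
Effective lower resistance at A: R2 ‖ 65.70 = 2.823 MΩ.
V_A = 34.1 × 2.823/(1.60 + 2.823) = 21.77 V.

V_A ≈ 21.8 V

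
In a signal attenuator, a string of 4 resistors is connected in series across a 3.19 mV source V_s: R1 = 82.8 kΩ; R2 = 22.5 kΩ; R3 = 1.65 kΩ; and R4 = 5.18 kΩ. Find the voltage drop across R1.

ΣR = 82.8 + 22.5 + 1.65 + 5.18 = 112.1 kΩ.
V = V_s · R/ΣR = 3.19 × 0.7384 = 2.356 mV.

V ≈ 2.36 mV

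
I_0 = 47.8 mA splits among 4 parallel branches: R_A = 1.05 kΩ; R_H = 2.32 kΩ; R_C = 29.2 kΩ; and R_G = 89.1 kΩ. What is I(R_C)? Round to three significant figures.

I ≈ 1.15 mA

ΣG = 1/1.05 + 1/2.32 + 1/29.2 + 1/89.1 = 1.429.
Current divider: I(R_C) = I_0 · G_k/ΣG = 47.8 × (0.03425/1.429) = 47.8 × 0.02397 = 1.146 mA.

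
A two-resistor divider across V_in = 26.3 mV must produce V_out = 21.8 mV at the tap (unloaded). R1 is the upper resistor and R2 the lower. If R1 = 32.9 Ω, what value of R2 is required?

The divider ratio is R2/(R1+R2) = 21.8/26.3 = 0.8289.
R2 = R1 · 0.8289/(1 − 0.8289) = 159.4 Ω.

R2 ≈ 159 Ω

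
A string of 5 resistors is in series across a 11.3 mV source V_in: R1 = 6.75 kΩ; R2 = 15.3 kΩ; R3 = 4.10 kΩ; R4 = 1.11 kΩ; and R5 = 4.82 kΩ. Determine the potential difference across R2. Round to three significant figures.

Total series resistance ΣR = 6.75 + 15.3 + 4.10 + 1.11 + 4.82 = 32.08 kΩ.
Voltage divider: V = V_in · (15.30 / 32.08) = 11.3 × 0.4769 = 5.389 mV.

V ≈ 5.39 mV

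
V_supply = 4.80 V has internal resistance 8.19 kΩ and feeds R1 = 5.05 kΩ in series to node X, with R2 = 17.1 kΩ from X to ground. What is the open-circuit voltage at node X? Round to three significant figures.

R1' = 8.19 + 5.05 = 13.24 kΩ (source resistance + R1).
V_th is the unloaded tap voltage: V_supply · R2/(R1'+R2) = 4.80 × 0.5636 = 2.705 V.

V_th ≈ 2.71 V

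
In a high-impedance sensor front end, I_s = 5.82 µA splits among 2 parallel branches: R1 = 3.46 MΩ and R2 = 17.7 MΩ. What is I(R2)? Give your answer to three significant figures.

Two-branch current divider: I_k = I_s · R_other/(R_1 + R_2).
So I = 5.82 × 3.46/21.16 = 0.9517 µA.

I ≈ 0.952 µA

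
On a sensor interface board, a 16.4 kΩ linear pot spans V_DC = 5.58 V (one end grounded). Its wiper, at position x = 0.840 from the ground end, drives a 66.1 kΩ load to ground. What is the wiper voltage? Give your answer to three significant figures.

V_out ≈ 4.54 V

The pot divides into 2.624 kΩ above the wiper and 13.78 kΩ below.
(x·R_p) ‖ R_L = 11.40 kΩ.
Loaded-divider output: V_out = 5.58 × 0.8129 = 4.536 V.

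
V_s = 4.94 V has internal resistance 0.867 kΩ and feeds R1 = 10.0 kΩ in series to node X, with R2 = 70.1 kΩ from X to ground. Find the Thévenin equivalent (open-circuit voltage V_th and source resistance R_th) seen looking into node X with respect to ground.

V_th ≈ 4.28 V, R_th ≈ 9.41 kΩ

R1' = 0.867 + 10.0 = 10.87 kΩ (source resistance + R1).
With X open, the divider is unloaded: V_th = 4.94 × 70.1/80.97 = 4.277 V.
With V_s suppressed (replaced by a short), R_th = R1' ‖ R2 = (10.87 × 70.1)/(10.87 + 70.1) = 9.408 kΩ.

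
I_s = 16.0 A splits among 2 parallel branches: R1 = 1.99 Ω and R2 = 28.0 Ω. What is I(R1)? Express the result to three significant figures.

I ≈ 14.9 A

With just two branches, the current splits inversely with resistance.
I(R1) = 16.0 × 28.0/(1.99 + 28.0) = 16.0 × 0.9336 = 14.94 A.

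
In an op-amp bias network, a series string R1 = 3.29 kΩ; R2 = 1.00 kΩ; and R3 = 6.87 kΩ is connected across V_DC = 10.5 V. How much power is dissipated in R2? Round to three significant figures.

P ≈ 0.885 mW

Series current I = V_DC/ΣR = 10.5/11.16 = 0.9409 mA.
V(R2) = I·R = 0.9409 V; P = V·I = 0.9409 × 0.9409 = 0.8852 mW.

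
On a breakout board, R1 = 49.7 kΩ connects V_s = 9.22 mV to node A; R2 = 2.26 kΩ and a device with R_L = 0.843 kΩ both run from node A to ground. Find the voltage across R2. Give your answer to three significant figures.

V_out ≈ 0.113 mV

The load sits in parallel with R2, giving an effective lower resistance R2' = R2·R_L/(R2+R_L) = 0.6140 kΩ.
Then V_out = V_s · R2'/(R1 + R2') = 9.22 × 0.6140/50.31 = 0.1125 mV.
(Unloaded it would be 0.401 mV; the load pulls it down.)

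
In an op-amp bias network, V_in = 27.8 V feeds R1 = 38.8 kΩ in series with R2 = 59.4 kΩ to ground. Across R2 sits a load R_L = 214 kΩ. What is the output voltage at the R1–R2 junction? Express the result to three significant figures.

R2 ‖ R_L = (59.4 × 214)/(59.4 + 214) = 46.49 kΩ.
Voltage divider with the loaded lower leg: V_out = 27.8 × 46.49/(38.8 + 46.49) = 27.8 × 0.5451 = 15.15 V.
(Unloaded it would be 16.8 V; the load pulls it down.)

V_out ≈ 15.2 V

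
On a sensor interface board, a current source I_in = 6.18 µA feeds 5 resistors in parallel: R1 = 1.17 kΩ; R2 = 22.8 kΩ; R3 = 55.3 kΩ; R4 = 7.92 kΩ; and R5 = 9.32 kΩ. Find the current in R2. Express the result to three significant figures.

ΣG = 1/1.17 + 1/22.8 + 1/55.3 + 1/7.92 + 1/9.32 = 1.150.
Current divider: I(R2) = I_in · G_k/ΣG = 6.18 × (0.04386/1.150) = 6.18 × 0.03813 = 0.2357 µA.

I ≈ 0.236 µA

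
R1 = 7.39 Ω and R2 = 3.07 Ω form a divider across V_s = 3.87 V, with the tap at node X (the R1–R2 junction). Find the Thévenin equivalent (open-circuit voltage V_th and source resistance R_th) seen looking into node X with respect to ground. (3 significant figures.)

V_th ≈ 1.14 V, R_th ≈ 2.17 Ω

V_th is the unloaded tap voltage: V_s · R2/(R1+R2) = 3.87 × 0.2935 = 1.136 V.
With V_s suppressed (replaced by a short), R_th = R1 ‖ R2 = (7.390 × 3.07)/(7.390 + 3.07) = 2.169 Ω.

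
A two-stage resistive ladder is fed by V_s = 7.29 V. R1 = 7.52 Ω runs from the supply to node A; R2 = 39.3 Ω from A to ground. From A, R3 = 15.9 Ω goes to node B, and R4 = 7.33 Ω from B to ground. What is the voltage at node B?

V_B ≈ 1.52 V

Looking into the second stage from A: R3 + R4 = 23.23 Ω appears in parallel with R2.
Effective lower resistance at A: R2 ‖ 23.23 = 14.60 Ω.
So V_A = 7.29 × 0.6600 = 4.812 V.
V_B = V_A × 0.3155 = 1.518 V.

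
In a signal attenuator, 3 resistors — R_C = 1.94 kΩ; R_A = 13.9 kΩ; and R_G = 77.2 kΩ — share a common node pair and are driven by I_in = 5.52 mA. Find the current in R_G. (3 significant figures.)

I ≈ 0.119 mA

ΣG = 1/1.94 + 1/13.9 + 1/77.2 = 0.6004.
By the current-divider rule, I = I_in · G_k/ΣG = 5.52 × 0.02158 = 0.1191 mA.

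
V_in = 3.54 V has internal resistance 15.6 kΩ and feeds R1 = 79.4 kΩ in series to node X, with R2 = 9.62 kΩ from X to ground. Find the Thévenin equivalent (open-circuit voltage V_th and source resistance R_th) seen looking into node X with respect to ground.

V_th ≈ 0.326 V, R_th ≈ 8.74 kΩ

R1' = 15.6 + 79.4 = 95.00 kΩ (source resistance + R1).
Open-circuit (no load on X): V_th = V_in · R2/(R1' + R2) = 3.54 × 9.62/(95.00 + 9.62) = 0.3255 V.
Zeroing V_in shorts the top of R1' to ground, so R_th = R1' ‖ R2 = 8.735 kΩ.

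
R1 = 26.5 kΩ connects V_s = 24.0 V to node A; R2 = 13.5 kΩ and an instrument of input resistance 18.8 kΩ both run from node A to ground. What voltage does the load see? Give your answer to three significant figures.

V_out ≈ 5.49 V

R2 ‖ R_L = (13.5 × 18.8)/(13.5 + 18.8) = 7.858 kΩ.
Now apply the divider: V_out = 24.0 × 0.2287 = 5.489 V.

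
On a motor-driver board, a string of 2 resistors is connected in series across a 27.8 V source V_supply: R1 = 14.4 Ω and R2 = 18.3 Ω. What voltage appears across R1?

Series total: ΣR = 14.4 + 18.3 = 32.70 Ω.
V = V_supply · R/ΣR = 27.8 × 0.4404 = 12.24 V.

V ≈ 12.2 V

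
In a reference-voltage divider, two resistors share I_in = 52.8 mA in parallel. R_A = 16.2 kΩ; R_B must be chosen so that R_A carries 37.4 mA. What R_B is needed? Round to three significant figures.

R_B ≈ 39.3 kΩ

The fraction through R_A equals R_B/(R_A+R_B).
With f = 0.7083, R_B = R_A · f/(1−f) = 16.2 × 2.429 = 39.34 kΩ.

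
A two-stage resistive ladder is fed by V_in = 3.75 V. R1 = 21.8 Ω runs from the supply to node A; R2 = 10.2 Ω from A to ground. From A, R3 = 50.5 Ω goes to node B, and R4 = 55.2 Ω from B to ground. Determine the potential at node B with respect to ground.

V_B ≈ 0.586 V

Looking into the second stage from A: R3 + R4 = 105.7 Ω appears in parallel with R2.
Effective lower resistance at A: R2 ‖ 105.7 = 9.302 Ω.
V_A = 3.75 × 9.302/(21.8 + 9.302) = 1.122 V.
Then the unloaded second divider: V_B = V_A × R4/(R3+R4) = 1.122 × 0.5222 = 0.5857 V.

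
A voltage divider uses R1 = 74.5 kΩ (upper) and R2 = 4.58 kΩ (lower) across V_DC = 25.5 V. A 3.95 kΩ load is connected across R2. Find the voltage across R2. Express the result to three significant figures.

R2 ‖ R_L = (4.58 × 3.95)/(4.58 + 3.95) = 2.121 kΩ.
Voltage divider with the loaded lower leg: V_out = 25.5 × 2.121/(74.5 + 2.121) = 25.5 × 0.02768 = 0.7058 V.
(Unloaded it would be 1.48 V; the load pulls it down.)

V_out ≈ 0.706 V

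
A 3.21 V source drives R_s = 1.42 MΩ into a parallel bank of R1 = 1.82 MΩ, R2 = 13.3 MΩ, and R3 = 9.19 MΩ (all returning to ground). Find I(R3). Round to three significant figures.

I ≈ 0.171 µA

Parallel bank: R_p = 1/(1/1.82 + 1/13.3 + 1/9.19) = 1.363 MΩ.
V_A = 3.21 × 1.363/2.783 = 1.572 V.
Branch current I = V_A/R3 = 1.572/9.19 = 0.1711 µA.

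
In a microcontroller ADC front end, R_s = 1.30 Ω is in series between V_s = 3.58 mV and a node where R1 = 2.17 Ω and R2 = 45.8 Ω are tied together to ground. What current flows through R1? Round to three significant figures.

Combine the parallel branches: R_p = (1/2.17 + 1/45.8)⁻¹ = 2.072 Ω.
V_A by voltage divider: V_A = 3.58 × 2.072/(1.30 + 2.072) = 2.200 mV.
I(R1) = V_A / R1 = 2.200/2.17 = 1.014 mA.
(Check via current divider: I_total = 1.062 mA; share G_k/ΣG = 0.9548 → same result.)

I ≈ 1.01 mA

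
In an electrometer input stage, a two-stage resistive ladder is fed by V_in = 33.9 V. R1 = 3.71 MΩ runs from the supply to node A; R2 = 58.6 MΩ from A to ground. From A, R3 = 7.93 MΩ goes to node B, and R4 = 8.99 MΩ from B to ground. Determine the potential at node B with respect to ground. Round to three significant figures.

V_B ≈ 14.0 V

Looking into the second stage from A: R3 + R4 = 16.92 MΩ appears in parallel with R2.
R2 ‖ (R3+R4) = 13.13 MΩ.
First divider: V_A = V_in · 13.13/(3.71 + 13.13) = 26.43 V.
V_B = V_A × 0.5313 = 14.04 V.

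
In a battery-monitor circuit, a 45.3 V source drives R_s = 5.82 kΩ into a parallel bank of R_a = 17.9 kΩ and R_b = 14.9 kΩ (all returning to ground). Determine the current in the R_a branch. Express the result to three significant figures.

I ≈ 1.48 mA

Equivalent of the parallel group: R_p = 8.131 kΩ.
V_A by voltage divider: V_A = 45.3 × 8.131/(5.82 + 8.131) = 26.40 V.
Branch current I = V_A/R_a = 26.40/17.9 = 1.475 mA.
(Check via current divider: I_total = 3.247 mA; share G_k/ΣG = 0.4543 → same result.)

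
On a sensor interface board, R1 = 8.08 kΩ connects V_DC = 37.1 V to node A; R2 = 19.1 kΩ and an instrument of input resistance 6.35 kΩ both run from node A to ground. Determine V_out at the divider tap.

V_out ≈ 13.8 V

The load sits in parallel with R2, giving an effective lower resistance R2' = R2·R_L/(R2+R_L) = 4.766 kΩ.
Then V_out = V_DC · R2'/(R1 + R2') = 37.1 × 4.766/12.85 = 13.76 V.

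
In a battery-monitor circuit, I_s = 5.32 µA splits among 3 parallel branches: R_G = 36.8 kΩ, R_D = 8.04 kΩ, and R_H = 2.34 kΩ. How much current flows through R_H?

I ≈ 3.93 µA

ΣG = 1/36.8 + 1/8.04 + 1/2.34 = 0.5789.
R_H takes the fraction G_k/ΣG = 0.4274/0.5789 = 0.7382, so I = 5.32 × 0.7382 = 3.927 µA.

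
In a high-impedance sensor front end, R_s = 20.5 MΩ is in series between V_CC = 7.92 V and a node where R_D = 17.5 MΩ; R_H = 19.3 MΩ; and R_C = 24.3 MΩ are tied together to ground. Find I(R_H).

Parallel bank: R_p = 1/(1/17.5 + 1/19.3 + 1/24.3) = 6.662 MΩ.
V_A by voltage divider: V_A = 7.92 × 6.662/(20.5 + 6.662) = 1.942 V.
I(R_H) = V_A / R_H = 1.942/19.3 = 0.1006 µA.
(Check via current divider: I_total = 0.2916 µA; share G_k/ΣG = 0.3452 → same result.)

I ≈ 0.101 µA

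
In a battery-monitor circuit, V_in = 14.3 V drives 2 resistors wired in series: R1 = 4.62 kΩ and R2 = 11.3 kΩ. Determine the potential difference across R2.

V ≈ 10.2 V

ΣR = 4.62 + 11.3 = 15.92 kΩ.
V = V_in · R/ΣR = 14.3 × 0.7098 = 10.15 V.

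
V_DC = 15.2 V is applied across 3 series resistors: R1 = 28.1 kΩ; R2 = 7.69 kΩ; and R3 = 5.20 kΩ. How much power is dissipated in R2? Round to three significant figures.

The common current is I = 15.2/40.99 = 0.3708 mA.
P = I²R = 0.1375 × 7.69 = 1.057 mW.

P ≈ 1.06 mW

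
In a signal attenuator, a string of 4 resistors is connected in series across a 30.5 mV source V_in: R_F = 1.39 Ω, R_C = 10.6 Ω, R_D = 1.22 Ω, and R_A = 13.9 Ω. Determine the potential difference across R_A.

V ≈ 15.6 mV

Series total: ΣR = 1.39 + 10.6 + 1.22 + 13.9 = 27.11 Ω.
Voltage divider: V = V_in · (13.90 / 27.11) = 30.5 × 0.5127 = 15.64 mV.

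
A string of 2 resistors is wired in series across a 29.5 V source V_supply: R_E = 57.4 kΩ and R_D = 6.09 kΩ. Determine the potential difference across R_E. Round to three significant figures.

V ≈ 26.7 V

ΣR = 57.4 + 6.09 = 63.49 kΩ.
V = V_supply · R/ΣR = 29.5 × 0.9041 = 26.67 V.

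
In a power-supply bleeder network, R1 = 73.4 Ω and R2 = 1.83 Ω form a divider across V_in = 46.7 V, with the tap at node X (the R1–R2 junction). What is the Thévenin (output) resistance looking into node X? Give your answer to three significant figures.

R_th ≈ 1.79 Ω

With V_in suppressed (replaced by a short), R_th = R1 ‖ R2 = (73.40 × 1.83)/(73.40 + 1.83) = 1.785 Ω.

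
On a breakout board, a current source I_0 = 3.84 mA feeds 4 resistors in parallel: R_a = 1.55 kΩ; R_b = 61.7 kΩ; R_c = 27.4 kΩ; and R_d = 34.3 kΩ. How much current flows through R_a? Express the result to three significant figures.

ΣG = 1/1.55 + 1/61.7 + 1/27.4 + 1/34.3 = 0.7270.
By the current-divider rule, I = I_0 · G_k/ΣG = 3.84 × 0.8874 = 3.408 mA.

I ≈ 3.41 mA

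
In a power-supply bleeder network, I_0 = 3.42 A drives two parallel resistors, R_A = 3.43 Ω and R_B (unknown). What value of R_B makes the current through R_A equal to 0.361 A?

The fraction through R_A equals R_B/(R_A+R_B).
With f = 0.1056, R_B = R_A · f/(1−f) = 3.43 × 0.1180 = 0.4048 Ω.

R_B ≈ 0.405 Ω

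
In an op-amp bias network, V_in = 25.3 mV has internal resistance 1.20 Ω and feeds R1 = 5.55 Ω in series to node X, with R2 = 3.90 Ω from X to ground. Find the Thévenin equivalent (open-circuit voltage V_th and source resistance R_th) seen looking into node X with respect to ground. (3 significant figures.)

R1' = 1.20 + 5.55 = 6.750 Ω (source resistance + R1).
With X open, the divider is unloaded: V_th = 25.3 × 3.90/10.65 = 9.265 mV.
Looking into X with the source shorted: R_th = R1'·R2/(R1'+R2) = 6.750 × 3.90/10.65 = 2.472 Ω.

V_th ≈ 9.26 mV, R_th ≈ 2.47 Ω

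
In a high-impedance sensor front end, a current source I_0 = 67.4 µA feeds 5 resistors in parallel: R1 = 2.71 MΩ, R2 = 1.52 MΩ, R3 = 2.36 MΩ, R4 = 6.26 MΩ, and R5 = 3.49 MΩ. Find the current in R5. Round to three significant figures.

Conductances: ΣG = 1/2.71 + 1/1.52 + 1/2.36 + 1/6.26 + 1/3.49 = 1.897 (1/MΩ).
Current divider: I(R5) = I_0 · G_k/ΣG = 67.4 × (0.2865/1.897) = 67.4 × 0.1511 = 10.18 µA.

I ≈ 10.2 µA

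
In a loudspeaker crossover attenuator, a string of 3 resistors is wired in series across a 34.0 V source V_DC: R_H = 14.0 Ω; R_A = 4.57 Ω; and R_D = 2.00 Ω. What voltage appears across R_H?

V ≈ 23.1 V

Total series resistance ΣR = 14.0 + 4.57 + 2.00 = 20.57 Ω.
Voltage divider: V = V_DC · (14.00 / 20.57) = 34.0 × 0.6806 = 23.14 V.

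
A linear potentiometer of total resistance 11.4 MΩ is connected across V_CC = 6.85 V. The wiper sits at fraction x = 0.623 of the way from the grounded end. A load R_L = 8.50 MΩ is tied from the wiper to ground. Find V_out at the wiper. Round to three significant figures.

The pot divides into 4.298 MΩ above the wiper and 7.102 MΩ below.
Lower segment in parallel with the load: 7.102 ‖ 8.50 = 3.869 MΩ.
Then V_out = V_CC · 3.869/(4.298 + 3.869) = 3.245 V.

V_out ≈ 3.25 V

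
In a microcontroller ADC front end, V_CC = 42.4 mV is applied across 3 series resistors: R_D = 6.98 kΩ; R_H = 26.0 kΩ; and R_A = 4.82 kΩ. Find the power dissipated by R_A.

P ≈ 6.06 nW

The common current is I = 42.4/37.80 = 1.122 µA.
V(R_A) = I·R = 5.407 mV; P = V·I = 5.407 × 1.122 = 6.065 nW.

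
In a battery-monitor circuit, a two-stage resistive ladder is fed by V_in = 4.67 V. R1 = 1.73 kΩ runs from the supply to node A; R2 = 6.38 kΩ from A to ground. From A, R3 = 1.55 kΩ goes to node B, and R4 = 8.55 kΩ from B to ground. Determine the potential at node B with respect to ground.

Node A sees R2 in parallel with the series input of stage 2, R3 + R4 = 10.10 kΩ.
Effective lower resistance at A: R2 ‖ 10.10 = 3.910 kΩ.
First divider: V_A = V_in · 3.910/(1.73 + 3.910) = 3.238 V.
V_B = V_A × 0.8465 = 2.741 V.

V_B ≈ 2.74 V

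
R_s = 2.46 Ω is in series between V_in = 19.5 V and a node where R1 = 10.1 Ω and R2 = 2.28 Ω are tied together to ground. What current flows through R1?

Equivalent of the parallel group: R_p = 1.860 Ω.
V_A by voltage divider: V_A = 19.5 × 1.860/(2.46 + 1.860) = 8.396 V.
I(R1) = V_A / R1 = 8.396/10.1 = 0.8313 A.

I ≈ 0.831 A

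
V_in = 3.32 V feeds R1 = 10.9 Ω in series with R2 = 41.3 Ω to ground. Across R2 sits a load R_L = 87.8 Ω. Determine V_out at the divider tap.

V_out ≈ 2.39 V

First combine the lower leg with the load: R2 ‖ R_L = 28.09 Ω.
Voltage divider with the loaded lower leg: V_out = 3.32 × 28.09/(10.9 + 28.09) = 3.32 × 0.7204 = 2.392 V.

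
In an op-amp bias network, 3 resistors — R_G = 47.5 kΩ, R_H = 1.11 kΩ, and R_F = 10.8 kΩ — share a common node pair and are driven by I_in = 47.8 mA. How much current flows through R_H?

I ≈ 42.4 mA

Total conductance ΣG = 1/47.5 + 1/1.11 + 1/10.8 = 1.015 (units of 1/kΩ).
R_H takes the fraction G_k/ΣG = 0.9009/1.015 = 0.8880, so I = 47.8 × 0.8880 = 42.45 mA.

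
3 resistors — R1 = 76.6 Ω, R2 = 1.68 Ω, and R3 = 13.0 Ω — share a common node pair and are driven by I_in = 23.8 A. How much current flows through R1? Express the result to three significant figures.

I ≈ 0.453 A

Conductances: ΣG = 1/76.6 + 1/1.68 + 1/13.0 = 0.6852 (1/Ω).
By the current-divider rule, I = I_in · G_k/ΣG = 23.8 × 0.01905 = 0.4534 A.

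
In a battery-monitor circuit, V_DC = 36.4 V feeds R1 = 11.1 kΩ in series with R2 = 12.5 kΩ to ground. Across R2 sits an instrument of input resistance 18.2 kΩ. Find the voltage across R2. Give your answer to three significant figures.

R2 ‖ R_L = (12.5 × 18.2)/(12.5 + 18.2) = 7.410 kΩ.
Now apply the divider: V_out = 36.4 × 0.4003 = 14.57 V.
(Unloaded it would be 19.3 V; the load pulls it down.)

V_out ≈ 14.6 V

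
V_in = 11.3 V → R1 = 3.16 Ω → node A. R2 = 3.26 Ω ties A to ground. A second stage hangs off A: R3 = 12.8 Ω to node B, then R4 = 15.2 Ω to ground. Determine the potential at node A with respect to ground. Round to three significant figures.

The second stage (R3 + R4 = 28.00 Ω) loads node A in parallel with R2.
Effective lower resistance at A: R2 ‖ 28.00 = 2.920 Ω.
V_A = 11.3 × 2.920/(3.16 + 2.920) = 5.427 V.

V_A ≈ 5.43 V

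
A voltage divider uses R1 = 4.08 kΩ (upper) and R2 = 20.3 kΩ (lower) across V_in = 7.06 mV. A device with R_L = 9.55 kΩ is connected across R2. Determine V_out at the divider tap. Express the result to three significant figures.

R2 ‖ R_L = (20.3 × 9.55)/(20.3 + 9.55) = 6.495 kΩ.
Voltage divider with the loaded lower leg: V_out = 7.06 × 6.495/(4.08 + 6.495) = 7.06 × 0.6142 = 4.336 mV.

V_out ≈ 4.34 mV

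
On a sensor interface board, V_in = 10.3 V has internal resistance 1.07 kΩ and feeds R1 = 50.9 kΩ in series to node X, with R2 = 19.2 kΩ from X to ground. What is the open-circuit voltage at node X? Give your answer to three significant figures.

V_th ≈ 2.78 V

R1' = 1.07 + 50.9 = 51.97 kΩ (source resistance + R1).
V_th is the unloaded tap voltage: V_in · R2/(R1'+R2) = 10.3 × 0.2698 = 2.779 V.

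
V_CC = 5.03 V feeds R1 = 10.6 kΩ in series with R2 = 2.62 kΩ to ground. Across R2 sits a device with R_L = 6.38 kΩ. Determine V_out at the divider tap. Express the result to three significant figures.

V_out ≈ 0.750 V

First combine the lower leg with the load: R2 ‖ R_L = 1.857 kΩ.
Then V_out = V_CC · R2'/(R1 + R2') = 5.03 × 1.857/12.46 = 0.7499 V.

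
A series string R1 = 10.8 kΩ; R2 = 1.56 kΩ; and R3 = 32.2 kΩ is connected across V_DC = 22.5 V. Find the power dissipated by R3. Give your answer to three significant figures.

The common current is I = 22.5/44.56 = 0.5049 mA.
P = I²R = 0.2550 × 32.2 = 8.210 mW.

P ≈ 8.21 mW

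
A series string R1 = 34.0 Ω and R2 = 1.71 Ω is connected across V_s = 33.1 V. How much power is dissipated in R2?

The common current is I = 33.1/35.71 = 0.9269 A.
P = I²R = 0.8592 × 1.71 = 1.469 W.

P ≈ 1.47 W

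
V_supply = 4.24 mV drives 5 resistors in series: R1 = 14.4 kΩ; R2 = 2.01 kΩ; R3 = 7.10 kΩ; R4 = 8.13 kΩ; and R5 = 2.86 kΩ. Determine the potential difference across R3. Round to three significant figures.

Total series resistance ΣR = 14.4 + 2.01 + 7.10 + 8.13 + 2.86 = 34.50 kΩ.
By the voltage-divider rule, V = 4.24 × 7.100/34.50 = 0.8726 mV.

V ≈ 0.873 mV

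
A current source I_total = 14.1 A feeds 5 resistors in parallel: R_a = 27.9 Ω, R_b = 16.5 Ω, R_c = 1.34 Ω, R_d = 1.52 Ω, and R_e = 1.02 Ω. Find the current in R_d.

Conductances: ΣG = 1/27.9 + 1/16.5 + 1/1.34 + 1/1.52 + 1/1.02 = 2.481 (1/Ω).
R_d takes the fraction G_k/ΣG = 0.6579/2.481 = 0.2652, so I = 14.1 × 0.2652 = 3.739 A.

I ≈ 3.74 A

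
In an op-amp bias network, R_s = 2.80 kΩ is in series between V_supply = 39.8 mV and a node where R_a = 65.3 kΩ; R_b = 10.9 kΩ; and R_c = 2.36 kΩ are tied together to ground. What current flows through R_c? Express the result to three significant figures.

Combine the parallel branches: R_p = (1/65.3 + 1/10.9 + 1/2.36)⁻¹ = 1.884 kΩ.
V_A = 39.8 × 1.884/4.684 = 16.01 mV.
I(R_c) = V_A / R_c = 16.01/2.36 = 6.783 µA.

I ≈ 6.78 µA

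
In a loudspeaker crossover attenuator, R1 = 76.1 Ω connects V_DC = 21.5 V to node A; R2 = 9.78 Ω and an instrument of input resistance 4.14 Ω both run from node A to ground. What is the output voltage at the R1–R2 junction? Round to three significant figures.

R2 ‖ R_L = (9.78 × 4.14)/(9.78 + 4.14) = 2.909 Ω.
Now apply the divider: V_out = 21.5 × 0.03682 = 0.7915 V.

V_out ≈ 0.792 V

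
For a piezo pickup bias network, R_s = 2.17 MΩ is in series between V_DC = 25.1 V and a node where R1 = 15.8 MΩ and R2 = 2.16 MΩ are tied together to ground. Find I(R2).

I ≈ 5.43 µA

Equivalent of the parallel group: R_p = 1.900 MΩ.
Node voltage V_A = V_DC · R_p/(R_s + R_p) = 25.1 × 0.4669 = 11.72 V.
Branch current I = V_A/R2 = 11.72/2.16 = 5.425 µA.
(Equivalently: I_total = 6.167 µA, then current-divider fraction G_k/ΣG = 0.8797.)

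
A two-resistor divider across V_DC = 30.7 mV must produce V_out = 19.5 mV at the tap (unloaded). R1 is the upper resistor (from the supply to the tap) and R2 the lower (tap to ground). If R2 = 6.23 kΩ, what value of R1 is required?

R1 ≈ 3.58 kΩ

Required fraction k = V_out/V_DC = 0.6352.
Rearranging, R1 = R2·(1−k)/k = 6.23 × 0.5744 = 3.578 kΩ.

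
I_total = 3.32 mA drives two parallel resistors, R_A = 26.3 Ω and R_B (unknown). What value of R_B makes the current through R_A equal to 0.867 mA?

R_B ≈ 9.30 Ω

The fraction through R_A equals R_B/(R_A+R_B).
0.867/3.32 = R_B/(R_A + R_B) → R_B = R_A · (0.2611)/(1 − 0.2611) = 26.3 × 0.3534 = 9.296 Ω.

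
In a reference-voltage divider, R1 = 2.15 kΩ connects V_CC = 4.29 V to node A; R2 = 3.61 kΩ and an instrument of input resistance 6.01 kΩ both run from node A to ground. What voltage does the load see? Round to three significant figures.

First combine the lower leg with the load: R2 ‖ R_L = 2.255 kΩ.
Voltage divider with the loaded lower leg: V_out = 4.29 × 2.255/(2.15 + 2.255) = 4.29 × 0.5120 = 2.196 V.
(Unloaded it would be 2.69 V; the load pulls it down.)

V_out ≈ 2.20 V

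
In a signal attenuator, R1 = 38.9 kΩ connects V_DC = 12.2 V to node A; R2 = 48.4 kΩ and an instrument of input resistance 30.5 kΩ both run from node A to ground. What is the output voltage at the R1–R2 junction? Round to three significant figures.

First combine the lower leg with the load: R2 ‖ R_L = 18.71 kΩ.
Then V_out = V_DC · R2'/(R1 + R2') = 12.2 × 18.71/57.61 = 3.962 V.

V_out ≈ 3.96 V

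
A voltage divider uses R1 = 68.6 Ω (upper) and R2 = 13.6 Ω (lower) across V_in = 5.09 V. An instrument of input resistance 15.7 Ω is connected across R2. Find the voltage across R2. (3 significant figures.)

First combine the lower leg with the load: R2 ‖ R_L = 7.287 Ω.
Voltage divider with the loaded lower leg: V_out = 5.09 × 7.287/(68.6 + 7.287) = 5.09 × 0.09603 = 0.4888 V.
(Unloaded it would be 0.842 V; the load pulls it down.)

V_out ≈ 0.489 V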